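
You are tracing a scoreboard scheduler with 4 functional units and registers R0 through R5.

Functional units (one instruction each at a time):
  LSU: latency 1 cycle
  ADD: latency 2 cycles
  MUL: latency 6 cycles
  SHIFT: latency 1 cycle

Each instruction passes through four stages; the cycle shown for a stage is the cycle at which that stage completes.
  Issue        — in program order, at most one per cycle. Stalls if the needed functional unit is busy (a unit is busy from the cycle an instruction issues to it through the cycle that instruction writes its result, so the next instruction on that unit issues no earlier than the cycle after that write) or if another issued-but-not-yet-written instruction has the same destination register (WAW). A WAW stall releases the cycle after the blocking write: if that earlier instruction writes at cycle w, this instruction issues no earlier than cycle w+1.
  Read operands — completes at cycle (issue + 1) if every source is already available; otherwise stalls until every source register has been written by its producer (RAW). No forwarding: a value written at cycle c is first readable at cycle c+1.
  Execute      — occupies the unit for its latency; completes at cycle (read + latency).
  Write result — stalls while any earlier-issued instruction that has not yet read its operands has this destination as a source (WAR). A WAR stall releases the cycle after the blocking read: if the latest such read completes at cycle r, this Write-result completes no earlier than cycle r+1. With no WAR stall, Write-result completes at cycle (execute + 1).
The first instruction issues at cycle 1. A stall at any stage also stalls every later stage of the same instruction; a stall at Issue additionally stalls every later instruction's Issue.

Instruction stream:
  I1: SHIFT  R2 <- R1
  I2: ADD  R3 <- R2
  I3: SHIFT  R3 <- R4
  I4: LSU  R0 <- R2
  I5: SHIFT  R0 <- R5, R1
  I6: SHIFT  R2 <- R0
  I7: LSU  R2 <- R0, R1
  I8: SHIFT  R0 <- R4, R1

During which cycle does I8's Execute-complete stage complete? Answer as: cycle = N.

[I1] 1/2/3/4
[I2] 2/5/7/8  (RAW R2: wait I1 write@4)
[I3] 9/10/11/12  (WAW R3: wait I2 write@8)
[I4] 10/11/12/13
[I5] 14/15/16/17  (WAW R0: wait I4 write@13)
[I6] 18/19/20/21  (struct: SHIFT busy until I5 writes@17)
[I7] 22/23/24/25  (WAW R2: wait I6 write@21)
[I8] 23/24/25/26

cycle = 25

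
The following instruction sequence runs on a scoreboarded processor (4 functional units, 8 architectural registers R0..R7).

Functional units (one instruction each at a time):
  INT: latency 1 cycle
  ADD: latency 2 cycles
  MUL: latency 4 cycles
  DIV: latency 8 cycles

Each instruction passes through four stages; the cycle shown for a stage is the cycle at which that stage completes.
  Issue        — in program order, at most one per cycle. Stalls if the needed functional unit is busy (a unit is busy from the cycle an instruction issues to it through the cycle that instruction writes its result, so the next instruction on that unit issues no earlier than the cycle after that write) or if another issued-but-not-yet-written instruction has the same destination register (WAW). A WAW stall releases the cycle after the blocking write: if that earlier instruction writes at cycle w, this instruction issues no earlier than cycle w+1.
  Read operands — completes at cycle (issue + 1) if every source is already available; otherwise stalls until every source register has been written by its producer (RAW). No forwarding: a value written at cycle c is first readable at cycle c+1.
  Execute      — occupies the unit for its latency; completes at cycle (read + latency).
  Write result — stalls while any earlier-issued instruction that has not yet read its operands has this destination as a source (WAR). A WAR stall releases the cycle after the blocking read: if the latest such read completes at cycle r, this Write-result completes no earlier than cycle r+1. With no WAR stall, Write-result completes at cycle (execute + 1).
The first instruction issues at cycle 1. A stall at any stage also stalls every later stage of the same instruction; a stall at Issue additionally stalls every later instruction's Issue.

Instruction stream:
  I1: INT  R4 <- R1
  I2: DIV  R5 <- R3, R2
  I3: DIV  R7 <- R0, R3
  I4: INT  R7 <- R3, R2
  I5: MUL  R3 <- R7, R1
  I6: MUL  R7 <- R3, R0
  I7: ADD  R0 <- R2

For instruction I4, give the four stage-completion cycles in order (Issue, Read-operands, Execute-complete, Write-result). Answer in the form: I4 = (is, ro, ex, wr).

I4 = (24, 25, 26, 27)

  I1 | 1 | 2 | 3 | 4
  I2 | 2 | 3 | 11 | 12
  I3 | 13 | 14 | 22 | 23   struct: DIV busy until I2 writes@12
  I4 | 24 | 25 | 26 | 27   WAW R7: wait I3 write@23
  I5 | 25 | 28 | 32 | 33   RAW R7: wait I4 write@27
  I6 | 34 | 35 | 39 | 40   struct: MUL busy until I5 writes@33
  I7 | 35 | 36 | 38 | 39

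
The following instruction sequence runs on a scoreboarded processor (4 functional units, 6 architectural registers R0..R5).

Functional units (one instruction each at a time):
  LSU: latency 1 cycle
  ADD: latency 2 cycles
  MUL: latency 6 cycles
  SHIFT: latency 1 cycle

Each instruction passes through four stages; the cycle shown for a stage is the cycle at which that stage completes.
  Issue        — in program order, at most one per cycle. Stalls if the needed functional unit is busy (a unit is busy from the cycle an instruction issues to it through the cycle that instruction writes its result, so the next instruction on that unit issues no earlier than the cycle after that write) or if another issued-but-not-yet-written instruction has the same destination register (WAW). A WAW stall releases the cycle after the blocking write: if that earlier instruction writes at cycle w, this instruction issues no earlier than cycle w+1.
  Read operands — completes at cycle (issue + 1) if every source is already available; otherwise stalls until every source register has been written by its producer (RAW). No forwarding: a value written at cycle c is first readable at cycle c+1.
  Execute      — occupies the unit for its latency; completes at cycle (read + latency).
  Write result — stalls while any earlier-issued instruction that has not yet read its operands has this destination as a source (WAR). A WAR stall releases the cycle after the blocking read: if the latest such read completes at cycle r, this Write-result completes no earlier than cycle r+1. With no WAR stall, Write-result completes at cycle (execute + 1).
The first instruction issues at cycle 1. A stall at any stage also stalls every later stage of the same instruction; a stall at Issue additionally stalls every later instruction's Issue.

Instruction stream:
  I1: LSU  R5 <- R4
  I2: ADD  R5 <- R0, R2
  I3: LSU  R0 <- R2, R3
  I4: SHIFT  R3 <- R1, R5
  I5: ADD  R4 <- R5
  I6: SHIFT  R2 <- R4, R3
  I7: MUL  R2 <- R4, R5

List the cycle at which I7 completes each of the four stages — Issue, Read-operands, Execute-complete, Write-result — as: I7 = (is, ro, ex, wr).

I7 = (18, 19, 25, 26)

I1  is:1  ro:2  ex:3  wr:4
I2  is:5  ro:6  ex:8  wr:9  — WAW R5: wait I1 write@4
I3  is:6  ro:7  ex:8  wr:9
I4  is:7  ro:10  ex:11  wr:12  — RAW R5: wait I2 write@9
I5  is:10  ro:11  ex:13  wr:14  — struct: ADD busy until I2 writes@9
I6  is:13  ro:15  ex:16  wr:17  — struct: SHIFT busy until I4 writes@12, RAW R4: wait I5 write@14
I7  is:18  ro:19  ex:25  wr:26  — WAW R2: wait I6 write@17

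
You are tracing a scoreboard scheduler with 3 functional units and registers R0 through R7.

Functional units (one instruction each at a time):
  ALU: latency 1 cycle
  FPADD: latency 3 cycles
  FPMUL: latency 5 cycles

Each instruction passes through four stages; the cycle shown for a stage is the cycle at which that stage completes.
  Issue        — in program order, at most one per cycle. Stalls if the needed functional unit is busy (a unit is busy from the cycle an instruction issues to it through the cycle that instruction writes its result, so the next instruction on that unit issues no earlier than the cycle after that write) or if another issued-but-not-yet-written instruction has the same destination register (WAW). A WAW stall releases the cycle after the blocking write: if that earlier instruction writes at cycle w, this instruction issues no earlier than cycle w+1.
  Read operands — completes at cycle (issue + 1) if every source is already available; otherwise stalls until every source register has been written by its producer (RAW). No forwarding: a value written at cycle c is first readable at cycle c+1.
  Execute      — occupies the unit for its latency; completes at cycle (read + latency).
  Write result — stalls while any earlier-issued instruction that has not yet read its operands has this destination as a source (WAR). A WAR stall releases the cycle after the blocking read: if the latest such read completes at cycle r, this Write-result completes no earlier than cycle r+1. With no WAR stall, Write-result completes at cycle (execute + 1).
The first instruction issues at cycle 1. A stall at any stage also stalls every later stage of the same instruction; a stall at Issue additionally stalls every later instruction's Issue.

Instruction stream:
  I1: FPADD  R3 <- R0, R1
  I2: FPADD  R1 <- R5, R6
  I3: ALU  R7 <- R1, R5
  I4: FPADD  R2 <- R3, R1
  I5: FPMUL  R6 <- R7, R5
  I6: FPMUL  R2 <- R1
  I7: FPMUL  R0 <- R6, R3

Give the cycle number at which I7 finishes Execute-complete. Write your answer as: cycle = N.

[I1] 1/2/5/6
[I2] 7/8/11/12  (struct: FPADD busy until I1 writes@6)
[I3] 8/13/14/15  (RAW R1: wait I2 write@12)
[I4] 13/14/17/18  (struct: FPADD busy until I2 writes@12)
[I5] 14/16/21/22  (RAW R7: wait I3 write@15)
[I6] 23/24/29/30  (struct: FPMUL busy until I5 writes@22)
[I7] 31/32/37/38  (struct: FPMUL busy until I6 writes@30)

cycle = 37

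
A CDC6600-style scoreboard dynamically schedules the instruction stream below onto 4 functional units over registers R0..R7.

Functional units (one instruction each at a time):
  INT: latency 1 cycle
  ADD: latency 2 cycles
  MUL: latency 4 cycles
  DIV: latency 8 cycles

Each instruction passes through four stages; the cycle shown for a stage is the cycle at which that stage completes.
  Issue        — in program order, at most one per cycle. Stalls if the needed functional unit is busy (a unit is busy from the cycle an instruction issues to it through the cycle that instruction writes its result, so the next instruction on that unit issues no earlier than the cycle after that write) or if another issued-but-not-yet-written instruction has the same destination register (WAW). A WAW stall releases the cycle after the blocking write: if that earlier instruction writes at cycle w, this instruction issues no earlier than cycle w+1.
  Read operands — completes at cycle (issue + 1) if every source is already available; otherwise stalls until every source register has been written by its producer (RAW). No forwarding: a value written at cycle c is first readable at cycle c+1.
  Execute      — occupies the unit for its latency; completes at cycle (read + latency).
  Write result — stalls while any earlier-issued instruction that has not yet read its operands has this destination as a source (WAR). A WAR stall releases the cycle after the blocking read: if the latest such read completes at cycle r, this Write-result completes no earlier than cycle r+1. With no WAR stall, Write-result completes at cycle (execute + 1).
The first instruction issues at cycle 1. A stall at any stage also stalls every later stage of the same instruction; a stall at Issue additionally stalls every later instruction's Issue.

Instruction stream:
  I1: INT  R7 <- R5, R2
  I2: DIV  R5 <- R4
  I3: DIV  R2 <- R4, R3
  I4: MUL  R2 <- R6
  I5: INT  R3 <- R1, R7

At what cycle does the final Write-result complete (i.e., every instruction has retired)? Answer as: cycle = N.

cycle 1: I1 dispatched to INT
cycle 2: I1 operands ready, I2 dispatched to DIV
cycle 3: I1 complete, I2 operands ready
cycle 4: R7←I1
cycle 11: I2 complete
cycle 12: R5←I2
cycle 13: I3 dispatched to DIV
cycle 14: I3 operands ready
cycle 22: I3 complete
cycle 23: R2←I3
cycle 24: I4 dispatched to MUL
cycle 25: I4 operands ready, I5 dispatched to INT
cycle 26: I5 operands ready
cycle 27: I5 complete
cycle 28: R3←I5
cycle 29: I4 complete
cycle 30: R2←I4

cycle = 30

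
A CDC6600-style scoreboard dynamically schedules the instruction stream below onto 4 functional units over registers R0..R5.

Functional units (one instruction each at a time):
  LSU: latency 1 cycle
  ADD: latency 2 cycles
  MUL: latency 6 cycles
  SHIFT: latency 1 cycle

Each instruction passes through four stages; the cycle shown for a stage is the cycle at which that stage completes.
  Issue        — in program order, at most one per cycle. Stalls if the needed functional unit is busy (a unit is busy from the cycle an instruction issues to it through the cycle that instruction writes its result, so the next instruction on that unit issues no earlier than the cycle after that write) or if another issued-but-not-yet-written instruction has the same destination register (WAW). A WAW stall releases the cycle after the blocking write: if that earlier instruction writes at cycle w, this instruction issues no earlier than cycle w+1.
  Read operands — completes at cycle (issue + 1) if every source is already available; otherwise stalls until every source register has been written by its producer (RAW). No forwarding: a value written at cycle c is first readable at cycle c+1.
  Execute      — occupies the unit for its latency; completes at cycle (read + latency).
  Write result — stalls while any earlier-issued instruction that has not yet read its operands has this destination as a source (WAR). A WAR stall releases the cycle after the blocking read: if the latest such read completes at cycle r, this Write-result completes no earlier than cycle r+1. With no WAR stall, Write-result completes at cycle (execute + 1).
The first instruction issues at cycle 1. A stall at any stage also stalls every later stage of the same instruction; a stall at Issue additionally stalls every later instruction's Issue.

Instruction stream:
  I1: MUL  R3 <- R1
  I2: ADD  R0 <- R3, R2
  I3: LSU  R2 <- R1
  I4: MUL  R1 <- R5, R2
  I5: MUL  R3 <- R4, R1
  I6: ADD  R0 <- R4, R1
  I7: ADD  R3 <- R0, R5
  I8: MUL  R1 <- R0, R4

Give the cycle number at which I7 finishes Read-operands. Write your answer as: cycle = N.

1) issue 1, read 2, done 8, write 9
2) issue 2, read 10, done 12, write 13  <RAW R3: wait I1 write@9>
3) issue 3, read 4, done 5, write 11  <WAR R2: wait I2 read@10>
4) issue 10, read 12, done 18, write 19  <struct: MUL busy until I1 writes@9 / RAW R2: wait I3 write@11>
5) issue 20, read 21, done 27, write 28  <struct: MUL busy until I4 writes@19>
6) issue 21, read 22, done 24, write 25
7) issue 29, read 30, done 32, write 33  <WAW R3: wait I5 write@28>
8) issue 30, read 31, done 37, write 38

cycle = 30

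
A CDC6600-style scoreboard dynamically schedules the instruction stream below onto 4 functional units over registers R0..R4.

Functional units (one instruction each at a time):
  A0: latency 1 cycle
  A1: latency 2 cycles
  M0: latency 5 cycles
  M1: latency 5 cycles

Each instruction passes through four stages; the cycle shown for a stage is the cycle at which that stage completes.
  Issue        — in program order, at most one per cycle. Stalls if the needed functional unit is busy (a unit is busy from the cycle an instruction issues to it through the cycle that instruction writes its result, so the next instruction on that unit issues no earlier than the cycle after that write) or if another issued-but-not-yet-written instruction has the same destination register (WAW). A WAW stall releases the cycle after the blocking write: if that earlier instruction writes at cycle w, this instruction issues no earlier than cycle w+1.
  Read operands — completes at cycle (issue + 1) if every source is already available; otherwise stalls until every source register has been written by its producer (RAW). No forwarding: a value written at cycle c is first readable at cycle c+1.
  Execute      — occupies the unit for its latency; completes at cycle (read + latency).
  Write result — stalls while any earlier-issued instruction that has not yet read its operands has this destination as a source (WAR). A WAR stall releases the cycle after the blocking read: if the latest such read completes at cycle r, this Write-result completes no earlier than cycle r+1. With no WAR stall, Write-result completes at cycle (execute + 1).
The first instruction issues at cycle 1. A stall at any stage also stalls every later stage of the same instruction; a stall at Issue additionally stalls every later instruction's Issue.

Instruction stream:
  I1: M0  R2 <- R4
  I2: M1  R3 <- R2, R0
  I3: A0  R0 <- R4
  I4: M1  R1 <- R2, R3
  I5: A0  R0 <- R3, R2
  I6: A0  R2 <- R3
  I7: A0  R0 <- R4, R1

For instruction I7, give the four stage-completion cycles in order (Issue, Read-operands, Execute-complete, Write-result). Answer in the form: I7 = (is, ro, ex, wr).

I7 = (25, 26, 27, 28)

[1] I1→M0
[2] I1 RO; I2→M1
[3] I3→A0
[4] I3 RO
[5] I3 EX
[7] I1 EX
[8] I1 WR R2
[9] I2 RO
[10] I3 WR R0
[14] I2 EX
[15] I2 WR R3
[16] I4→M1
[17] I4 RO; I5→A0
[18] I5 RO
[19] I5 EX
[20] I5 WR R0
[21] I6→A0
[22] I4 EX; I6 RO
[23] I4 WR R1; I6 EX
[24] I6 WR R2
[25] I7→A0
[26] I7 RO
[27] I7 EX
[28] I7 WR R0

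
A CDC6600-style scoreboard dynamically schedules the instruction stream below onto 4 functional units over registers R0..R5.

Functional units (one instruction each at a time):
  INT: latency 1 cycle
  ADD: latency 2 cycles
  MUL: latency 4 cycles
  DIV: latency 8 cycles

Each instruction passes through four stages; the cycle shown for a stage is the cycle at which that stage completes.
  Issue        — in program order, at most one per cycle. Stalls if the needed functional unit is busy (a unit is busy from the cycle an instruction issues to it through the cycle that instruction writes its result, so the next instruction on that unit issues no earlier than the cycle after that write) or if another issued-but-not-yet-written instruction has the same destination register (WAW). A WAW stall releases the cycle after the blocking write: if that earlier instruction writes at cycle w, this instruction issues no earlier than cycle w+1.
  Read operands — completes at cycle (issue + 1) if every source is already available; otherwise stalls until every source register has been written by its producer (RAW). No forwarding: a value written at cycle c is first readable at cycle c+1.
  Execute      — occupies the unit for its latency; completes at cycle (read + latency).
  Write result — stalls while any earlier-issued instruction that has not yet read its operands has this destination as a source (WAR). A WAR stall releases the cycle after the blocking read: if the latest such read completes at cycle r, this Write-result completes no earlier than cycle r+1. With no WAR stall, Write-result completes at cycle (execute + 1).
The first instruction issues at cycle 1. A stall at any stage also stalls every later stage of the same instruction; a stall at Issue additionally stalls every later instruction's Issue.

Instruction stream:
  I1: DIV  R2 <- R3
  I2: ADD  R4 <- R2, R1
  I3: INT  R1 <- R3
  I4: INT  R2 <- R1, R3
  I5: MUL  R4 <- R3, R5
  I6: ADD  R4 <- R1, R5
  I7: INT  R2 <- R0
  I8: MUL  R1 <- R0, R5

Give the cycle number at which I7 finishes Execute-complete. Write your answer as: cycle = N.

c1: I1 issues→DIV
c2: I1 reads · I2 issues→ADD
c3: I3 issues→INT
c4: I3 reads
c5: I3 exec-done
c10: I1 exec-done
c11: I1 writes R2
c12: I2 reads
c13: I3 writes R1
c14: I2 exec-done · I4 issues→INT
c15: I2 writes R4 · I4 reads
c16: I4 exec-done · I5 issues→MUL
c17: I4 writes R2 · I5 reads
c21: I5 exec-done
c22: I5 writes R4
c23: I6 issues→ADD
c24: I6 reads · I7 issues→INT
c25: I7 reads · I8 issues→MUL
c26: I6 exec-done · I7 exec-done · I8 reads
c27: I6 writes R4 · I7 writes R2
c30: I8 exec-done
c31: I8 writes R1

cycle = 26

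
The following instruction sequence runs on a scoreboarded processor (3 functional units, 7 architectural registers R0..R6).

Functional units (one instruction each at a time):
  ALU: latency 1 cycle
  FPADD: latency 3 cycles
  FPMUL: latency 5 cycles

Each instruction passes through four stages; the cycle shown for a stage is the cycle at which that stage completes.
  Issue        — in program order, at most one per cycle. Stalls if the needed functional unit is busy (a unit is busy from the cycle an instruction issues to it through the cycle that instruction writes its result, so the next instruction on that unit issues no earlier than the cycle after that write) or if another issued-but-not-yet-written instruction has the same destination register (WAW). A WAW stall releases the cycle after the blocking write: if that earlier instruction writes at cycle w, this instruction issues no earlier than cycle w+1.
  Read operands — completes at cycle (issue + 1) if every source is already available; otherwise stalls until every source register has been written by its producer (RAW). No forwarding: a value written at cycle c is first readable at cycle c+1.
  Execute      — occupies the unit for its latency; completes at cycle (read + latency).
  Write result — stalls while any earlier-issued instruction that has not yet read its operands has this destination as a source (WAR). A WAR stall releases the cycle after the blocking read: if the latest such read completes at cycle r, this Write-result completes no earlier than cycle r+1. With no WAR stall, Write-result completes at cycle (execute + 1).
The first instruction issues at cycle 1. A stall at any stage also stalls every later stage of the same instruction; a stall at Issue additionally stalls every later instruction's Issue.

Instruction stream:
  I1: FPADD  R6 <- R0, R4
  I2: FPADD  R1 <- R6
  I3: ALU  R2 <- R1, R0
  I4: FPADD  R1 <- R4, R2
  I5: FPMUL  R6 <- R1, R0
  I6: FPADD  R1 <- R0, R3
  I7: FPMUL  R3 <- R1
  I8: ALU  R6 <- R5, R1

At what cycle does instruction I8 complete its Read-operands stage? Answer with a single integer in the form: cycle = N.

  I1 | 1 | 2 | 5 | 6
  I2 | 7 | 8 | 11 | 12   struct: FPADD busy until I1 writes@6
  I3 | 8 | 13 | 14 | 15   RAW R1: wait I2 write@12
  I4 | 13 | 16 | 19 | 20   struct: FPADD busy until I2 writes@12 · RAW R2: wait I3 write@15
  I5 | 14 | 21 | 26 | 27   RAW R1: wait I4 write@20
  I6 | 21 | 22 | 25 | 26   struct: FPADD busy until I4 writes@20
  I7 | 28 | 29 | 34 | 35   struct: FPMUL busy until I5 writes@27
  I8 | 29 | 30 | 31 | 32

cycle = 30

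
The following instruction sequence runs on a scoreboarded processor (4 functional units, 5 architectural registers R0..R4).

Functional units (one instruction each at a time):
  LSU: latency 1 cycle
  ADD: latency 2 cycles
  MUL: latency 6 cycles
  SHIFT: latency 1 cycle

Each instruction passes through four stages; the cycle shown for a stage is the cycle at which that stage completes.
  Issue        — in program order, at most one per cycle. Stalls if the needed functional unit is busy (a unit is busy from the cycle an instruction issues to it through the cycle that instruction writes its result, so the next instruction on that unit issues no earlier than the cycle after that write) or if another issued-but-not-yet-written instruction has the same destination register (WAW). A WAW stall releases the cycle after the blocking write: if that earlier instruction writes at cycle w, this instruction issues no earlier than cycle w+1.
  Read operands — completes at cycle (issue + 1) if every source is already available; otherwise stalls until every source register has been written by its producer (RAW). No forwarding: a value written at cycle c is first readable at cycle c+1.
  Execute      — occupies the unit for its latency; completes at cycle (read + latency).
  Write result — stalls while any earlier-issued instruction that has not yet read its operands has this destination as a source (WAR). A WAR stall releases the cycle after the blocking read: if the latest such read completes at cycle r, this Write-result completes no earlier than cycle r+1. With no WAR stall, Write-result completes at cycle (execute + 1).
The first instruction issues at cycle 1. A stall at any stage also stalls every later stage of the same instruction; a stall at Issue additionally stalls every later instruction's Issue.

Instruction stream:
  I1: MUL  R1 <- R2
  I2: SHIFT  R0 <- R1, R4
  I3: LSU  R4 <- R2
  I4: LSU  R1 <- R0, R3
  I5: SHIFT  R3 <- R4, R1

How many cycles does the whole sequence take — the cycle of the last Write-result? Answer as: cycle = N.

cycle = 18

I1: IS=1 RO=2 EX=8 WR=9
I2: IS=2 RO=10 EX=11 WR=12  [RAW R1: wait I1 write@9]
I3: IS=3 RO=4 EX=5 WR=11  [WAR R4: wait I2 read@10]
I4: IS=12 RO=13 EX=14 WR=15  [struct: LSU busy until I3 writes@11]
I5: IS=13 RO=16 EX=17 WR=18  [RAW R1: wait I4 write@15]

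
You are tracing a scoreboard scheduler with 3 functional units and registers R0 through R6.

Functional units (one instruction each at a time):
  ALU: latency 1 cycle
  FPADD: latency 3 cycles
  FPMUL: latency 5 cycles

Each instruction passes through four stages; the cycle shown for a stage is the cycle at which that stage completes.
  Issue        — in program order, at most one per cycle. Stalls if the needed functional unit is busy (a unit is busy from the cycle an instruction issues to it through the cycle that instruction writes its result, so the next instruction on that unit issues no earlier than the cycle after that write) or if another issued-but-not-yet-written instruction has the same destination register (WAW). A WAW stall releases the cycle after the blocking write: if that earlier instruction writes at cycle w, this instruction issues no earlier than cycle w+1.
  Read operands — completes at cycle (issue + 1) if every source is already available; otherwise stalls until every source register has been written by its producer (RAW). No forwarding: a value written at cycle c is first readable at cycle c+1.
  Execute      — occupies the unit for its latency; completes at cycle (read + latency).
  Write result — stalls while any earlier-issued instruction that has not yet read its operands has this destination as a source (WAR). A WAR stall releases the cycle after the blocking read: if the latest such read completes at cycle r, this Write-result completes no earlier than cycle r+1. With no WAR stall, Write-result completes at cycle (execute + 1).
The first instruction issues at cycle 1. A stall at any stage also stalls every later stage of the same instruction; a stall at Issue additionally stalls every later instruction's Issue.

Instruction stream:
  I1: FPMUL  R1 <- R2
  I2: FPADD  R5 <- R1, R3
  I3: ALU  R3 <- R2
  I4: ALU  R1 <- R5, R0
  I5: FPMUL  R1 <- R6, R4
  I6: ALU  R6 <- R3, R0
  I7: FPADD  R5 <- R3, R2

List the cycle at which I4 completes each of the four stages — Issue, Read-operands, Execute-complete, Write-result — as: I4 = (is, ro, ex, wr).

I4 = (11, 14, 15, 16)

I1  is:1  ro:2  ex:7  wr:8
I2  is:2  ro:9  ex:12  wr:13  — RAW R1: wait I1 write@8
I3  is:3  ro:4  ex:5  wr:10  — WAR R3: wait I2 read@9
I4  is:11  ro:14  ex:15  wr:16  — struct: ALU busy until I3 writes@10, RAW R5: wait I2 write@13
I5  is:17  ro:18  ex:23  wr:24  — WAW R1: wait I4 write@16
I6  is:18  ro:19  ex:20  wr:21
I7  is:19  ro:20  ex:23  wr:24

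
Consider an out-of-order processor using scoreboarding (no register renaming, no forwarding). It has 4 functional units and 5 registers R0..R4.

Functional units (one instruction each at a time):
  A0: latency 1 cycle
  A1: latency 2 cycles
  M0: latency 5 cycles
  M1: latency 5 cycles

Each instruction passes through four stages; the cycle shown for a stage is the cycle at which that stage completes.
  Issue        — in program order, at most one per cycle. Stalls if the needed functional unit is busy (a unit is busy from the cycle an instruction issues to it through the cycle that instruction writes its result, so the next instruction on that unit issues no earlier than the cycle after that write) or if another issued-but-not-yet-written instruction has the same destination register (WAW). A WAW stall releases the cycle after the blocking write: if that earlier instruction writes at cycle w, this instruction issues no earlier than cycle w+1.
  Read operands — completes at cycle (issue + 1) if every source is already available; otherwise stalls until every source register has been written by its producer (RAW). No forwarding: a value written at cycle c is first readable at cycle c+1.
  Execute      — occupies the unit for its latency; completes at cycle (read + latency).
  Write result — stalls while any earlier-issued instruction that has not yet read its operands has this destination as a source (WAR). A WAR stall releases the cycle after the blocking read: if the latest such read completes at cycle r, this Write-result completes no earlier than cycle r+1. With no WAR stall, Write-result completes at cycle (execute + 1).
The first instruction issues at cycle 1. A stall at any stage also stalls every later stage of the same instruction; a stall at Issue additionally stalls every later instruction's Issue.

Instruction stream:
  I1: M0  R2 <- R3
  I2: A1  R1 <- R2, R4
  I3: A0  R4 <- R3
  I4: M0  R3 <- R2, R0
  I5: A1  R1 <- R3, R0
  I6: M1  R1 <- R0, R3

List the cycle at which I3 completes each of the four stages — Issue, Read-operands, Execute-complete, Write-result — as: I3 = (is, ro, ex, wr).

cycle 1: I1 issues→M0
cycle 2: I1 reads; I2 issues→A1
cycle 3: I3 issues→A0
cycle 4: I3 reads
cycle 5: I3 exec-done
cycle 7: I1 exec-done
cycle 8: I1 writes R2
cycle 9: I2 reads; I4 issues→M0
cycle 10: I3 writes R4; I4 reads
cycle 11: I2 exec-done
cycle 12: I2 writes R1
cycle 13: I5 issues→A1
cycle 15: I4 exec-done
cycle 16: I4 writes R3
cycle 17: I5 reads
cycle 19: I5 exec-done
cycle 20: I5 writes R1
cycle 21: I6 issues→M1
cycle 22: I6 reads
cycle 27: I6 exec-done
cycle 28: I6 writes R1

I3 = (3, 4, 5, 10)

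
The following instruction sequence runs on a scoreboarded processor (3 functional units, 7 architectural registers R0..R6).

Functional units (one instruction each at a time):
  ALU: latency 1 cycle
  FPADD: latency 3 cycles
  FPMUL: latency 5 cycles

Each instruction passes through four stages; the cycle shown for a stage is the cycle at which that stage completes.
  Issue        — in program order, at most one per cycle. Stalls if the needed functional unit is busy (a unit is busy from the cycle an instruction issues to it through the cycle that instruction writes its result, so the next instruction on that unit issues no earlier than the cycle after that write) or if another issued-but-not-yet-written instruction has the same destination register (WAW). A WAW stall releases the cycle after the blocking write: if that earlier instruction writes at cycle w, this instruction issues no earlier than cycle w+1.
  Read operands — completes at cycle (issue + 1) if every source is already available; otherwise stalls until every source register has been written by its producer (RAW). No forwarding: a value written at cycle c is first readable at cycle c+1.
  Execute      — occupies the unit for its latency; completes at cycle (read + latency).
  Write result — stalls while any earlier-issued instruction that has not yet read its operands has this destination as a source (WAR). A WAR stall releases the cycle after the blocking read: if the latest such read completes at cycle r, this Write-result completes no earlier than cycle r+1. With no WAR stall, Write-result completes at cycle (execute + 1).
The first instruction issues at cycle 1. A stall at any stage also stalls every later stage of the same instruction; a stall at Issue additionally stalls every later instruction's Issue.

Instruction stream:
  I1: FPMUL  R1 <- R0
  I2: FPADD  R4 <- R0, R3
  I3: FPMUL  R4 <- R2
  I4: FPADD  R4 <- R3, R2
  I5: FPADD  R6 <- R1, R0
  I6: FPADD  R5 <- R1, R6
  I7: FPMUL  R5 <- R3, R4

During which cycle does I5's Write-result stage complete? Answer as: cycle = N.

I1  is:1  ro:2  ex:7  wr:8
I2  is:2  ro:3  ex:6  wr:7
I3  is:9  ro:10  ex:15  wr:16  — struct: FPMUL busy until I1 writes@8
I4  is:17  ro:18  ex:21  wr:22  — WAW R4: wait I3 write@16
I5  is:23  ro:24  ex:27  wr:28  — struct: FPADD busy until I4 writes@22
I6  is:29  ro:30  ex:33  wr:34  — struct: FPADD busy until I5 writes@28
I7  is:35  ro:36  ex:41  wr:42  — WAW R5: wait I6 write@34

cycle = 28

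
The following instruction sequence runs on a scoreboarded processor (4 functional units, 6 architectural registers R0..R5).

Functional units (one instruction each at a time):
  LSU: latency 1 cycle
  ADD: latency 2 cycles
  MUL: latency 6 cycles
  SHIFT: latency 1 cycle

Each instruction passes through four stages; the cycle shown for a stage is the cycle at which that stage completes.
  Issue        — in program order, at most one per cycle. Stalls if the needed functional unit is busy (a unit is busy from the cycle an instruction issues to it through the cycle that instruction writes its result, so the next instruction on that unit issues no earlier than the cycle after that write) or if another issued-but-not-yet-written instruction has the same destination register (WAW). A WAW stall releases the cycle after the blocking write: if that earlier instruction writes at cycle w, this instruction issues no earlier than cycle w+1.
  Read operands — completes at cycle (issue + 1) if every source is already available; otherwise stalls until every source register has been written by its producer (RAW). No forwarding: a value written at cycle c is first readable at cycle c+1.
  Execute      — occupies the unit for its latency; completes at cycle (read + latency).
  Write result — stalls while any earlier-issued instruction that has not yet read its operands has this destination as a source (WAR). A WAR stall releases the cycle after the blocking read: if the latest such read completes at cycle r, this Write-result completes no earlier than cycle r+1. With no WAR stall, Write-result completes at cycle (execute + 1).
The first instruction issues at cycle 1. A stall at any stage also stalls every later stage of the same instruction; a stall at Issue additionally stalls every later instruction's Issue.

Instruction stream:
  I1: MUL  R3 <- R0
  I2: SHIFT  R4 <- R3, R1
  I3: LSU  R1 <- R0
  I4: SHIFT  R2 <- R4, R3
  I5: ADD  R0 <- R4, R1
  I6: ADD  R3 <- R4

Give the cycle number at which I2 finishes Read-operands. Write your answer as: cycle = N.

cycle = 10

c1: issue I1 (MUL)
c2: I1 read-ops | issue I2 (SHIFT)
c3: issue I3 (LSU)
c4: I3 read-ops
c5: I3 finished on LSU
c8: I1 finished on MUL
c9: I1→R3
c10: I2 read-ops
c11: I2 finished on SHIFT | I3→R1
c12: I2→R4
c13: issue I4 (SHIFT)
c14: I4 read-ops | issue I5 (ADD)
c15: I4 finished on SHIFT | I5 read-ops
c16: I4→R2
c17: I5 finished on ADD
c18: I5→R0
c19: issue I6 (ADD)
c20: I6 read-ops
c22: I6 finished on ADD
c23: I6→R3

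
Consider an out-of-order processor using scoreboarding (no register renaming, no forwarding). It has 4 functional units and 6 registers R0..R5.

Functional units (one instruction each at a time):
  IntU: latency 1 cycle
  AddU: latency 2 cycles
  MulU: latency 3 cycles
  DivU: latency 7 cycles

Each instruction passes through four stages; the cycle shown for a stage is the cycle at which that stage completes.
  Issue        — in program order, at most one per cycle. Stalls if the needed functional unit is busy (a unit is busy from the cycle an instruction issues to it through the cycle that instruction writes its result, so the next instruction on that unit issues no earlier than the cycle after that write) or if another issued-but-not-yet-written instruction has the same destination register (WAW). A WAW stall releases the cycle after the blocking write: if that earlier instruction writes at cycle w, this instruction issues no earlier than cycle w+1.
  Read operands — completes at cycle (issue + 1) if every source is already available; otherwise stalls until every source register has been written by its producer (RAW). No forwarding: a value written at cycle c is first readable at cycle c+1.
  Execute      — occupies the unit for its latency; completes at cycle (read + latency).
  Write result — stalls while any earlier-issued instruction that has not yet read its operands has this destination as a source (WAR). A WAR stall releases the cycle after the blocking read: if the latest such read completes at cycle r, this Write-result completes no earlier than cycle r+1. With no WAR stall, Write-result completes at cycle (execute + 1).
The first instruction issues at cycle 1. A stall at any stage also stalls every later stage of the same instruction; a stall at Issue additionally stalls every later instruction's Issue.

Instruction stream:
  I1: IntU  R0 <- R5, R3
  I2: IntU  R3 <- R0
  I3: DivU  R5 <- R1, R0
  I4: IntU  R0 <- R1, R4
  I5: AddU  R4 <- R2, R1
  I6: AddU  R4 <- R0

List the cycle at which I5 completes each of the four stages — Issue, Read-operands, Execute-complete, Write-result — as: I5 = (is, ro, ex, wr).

I5 = (10, 11, 13, 14)

[I1] 1/2/3/4
[I2] 5/6/7/8  (struct: IntU busy until I1 writes@4)
[I3] 6/7/14/15
[I4] 9/10/11/12  (struct: IntU busy until I2 writes@8)
[I5] 10/11/13/14
[I6] 15/16/18/19  (struct: AddU busy until I5 writes@14)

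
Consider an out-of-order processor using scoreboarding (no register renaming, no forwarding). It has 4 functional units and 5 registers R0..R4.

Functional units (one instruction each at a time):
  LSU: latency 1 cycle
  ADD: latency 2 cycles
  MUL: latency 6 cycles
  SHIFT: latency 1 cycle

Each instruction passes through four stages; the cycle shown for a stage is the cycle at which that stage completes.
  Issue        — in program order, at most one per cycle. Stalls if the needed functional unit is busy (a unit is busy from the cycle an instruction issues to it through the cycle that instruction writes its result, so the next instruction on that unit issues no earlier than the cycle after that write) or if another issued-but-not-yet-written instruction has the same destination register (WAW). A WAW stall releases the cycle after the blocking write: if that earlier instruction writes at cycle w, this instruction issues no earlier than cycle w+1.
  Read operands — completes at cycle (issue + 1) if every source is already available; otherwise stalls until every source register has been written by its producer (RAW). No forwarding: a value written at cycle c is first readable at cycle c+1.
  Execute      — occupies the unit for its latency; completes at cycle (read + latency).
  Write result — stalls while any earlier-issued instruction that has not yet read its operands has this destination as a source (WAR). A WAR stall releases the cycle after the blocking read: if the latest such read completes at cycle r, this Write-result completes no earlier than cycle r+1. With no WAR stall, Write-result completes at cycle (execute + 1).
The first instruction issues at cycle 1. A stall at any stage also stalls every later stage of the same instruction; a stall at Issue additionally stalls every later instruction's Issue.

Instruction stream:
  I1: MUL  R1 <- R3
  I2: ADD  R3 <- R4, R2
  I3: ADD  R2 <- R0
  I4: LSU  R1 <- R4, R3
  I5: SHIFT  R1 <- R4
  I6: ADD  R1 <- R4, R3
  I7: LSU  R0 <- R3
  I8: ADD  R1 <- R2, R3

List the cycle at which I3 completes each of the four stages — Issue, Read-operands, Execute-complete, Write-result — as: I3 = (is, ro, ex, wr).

cycle 1: I1 dispatched to MUL
cycle 2: I1 operands ready; I2 dispatched to ADD
cycle 3: I2 operands ready
cycle 5: I2 complete
cycle 6: R3←I2
cycle 7: I3 dispatched to ADD
cycle 8: I1 complete; I3 operands ready
cycle 9: R1←I1
cycle 10: I3 complete; I4 dispatched to LSU
cycle 11: R2←I3; I4 operands ready
cycle 12: I4 complete
cycle 13: R1←I4
cycle 14: I5 dispatched to SHIFT
cycle 15: I5 operands ready
cycle 16: I5 complete
cycle 17: R1←I5
cycle 18: I6 dispatched to ADD
cycle 19: I6 operands ready; I7 dispatched to LSU
cycle 20: I7 operands ready
cycle 21: I6 complete; I7 complete
cycle 22: R1←I6; R0←I7
cycle 23: I8 dispatched to ADD
cycle 24: I8 operands ready
cycle 26: I8 complete
cycle 27: R1←I8

I3 = (7, 8, 10, 11)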